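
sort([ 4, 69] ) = [4,69] 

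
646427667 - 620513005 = 25914662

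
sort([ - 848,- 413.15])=[ - 848, - 413.15 ] 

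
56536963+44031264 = 100568227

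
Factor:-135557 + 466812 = 5^1*97^1*683^1 = 331255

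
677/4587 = 677/4587 = 0.15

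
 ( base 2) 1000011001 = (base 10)537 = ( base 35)fc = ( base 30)hr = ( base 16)219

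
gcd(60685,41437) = 1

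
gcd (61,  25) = 1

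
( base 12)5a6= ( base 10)846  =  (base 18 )2b0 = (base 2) 1101001110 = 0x34e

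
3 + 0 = 3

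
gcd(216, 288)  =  72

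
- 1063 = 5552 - 6615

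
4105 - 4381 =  - 276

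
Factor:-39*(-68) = 2^2*  3^1*13^1*17^1 = 2652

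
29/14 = 29/14  =  2.07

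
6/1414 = 3/707  =  0.00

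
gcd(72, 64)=8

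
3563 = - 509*(- 7) 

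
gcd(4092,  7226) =2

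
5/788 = 5/788 = 0.01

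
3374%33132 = 3374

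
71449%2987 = 2748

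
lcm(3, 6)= 6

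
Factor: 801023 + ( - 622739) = 178284  =  2^2*3^1*83^1*179^1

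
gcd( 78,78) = 78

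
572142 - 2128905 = -1556763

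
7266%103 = 56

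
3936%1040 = 816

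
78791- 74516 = 4275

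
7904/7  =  7904/7=1129.14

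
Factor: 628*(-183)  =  -2^2*3^1*61^1*157^1 = - 114924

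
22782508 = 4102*5554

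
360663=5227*69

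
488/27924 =122/6981 = 0.02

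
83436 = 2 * 41718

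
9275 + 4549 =13824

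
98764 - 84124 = 14640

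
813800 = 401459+412341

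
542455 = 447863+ 94592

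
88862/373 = 88862/373   =  238.24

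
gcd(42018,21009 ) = 21009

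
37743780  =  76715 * 492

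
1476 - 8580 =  - 7104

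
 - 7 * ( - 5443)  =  38101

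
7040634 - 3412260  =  3628374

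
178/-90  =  -89/45  =  -  1.98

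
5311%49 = 19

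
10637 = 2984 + 7653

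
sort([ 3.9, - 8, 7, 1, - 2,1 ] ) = [  -  8, - 2,  1, 1, 3.9,7 ]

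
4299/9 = 477 + 2/3 = 477.67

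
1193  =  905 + 288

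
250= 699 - 449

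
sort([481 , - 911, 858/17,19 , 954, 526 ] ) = [-911, 19, 858/17, 481 , 526, 954]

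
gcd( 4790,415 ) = 5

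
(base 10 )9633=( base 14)3721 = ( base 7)40041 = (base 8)22641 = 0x25A1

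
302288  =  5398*56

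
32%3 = 2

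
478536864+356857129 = 835393993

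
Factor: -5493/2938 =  - 2^( - 1)*3^1 * 13^( - 1)*113^ ( - 1 )*1831^1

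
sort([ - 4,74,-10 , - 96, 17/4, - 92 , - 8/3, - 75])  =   [ - 96 , - 92,-75, - 10, - 4,- 8/3,  17/4,74]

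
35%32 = 3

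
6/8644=3/4322 = 0.00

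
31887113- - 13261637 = 45148750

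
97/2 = 97/2 = 48.50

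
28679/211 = 135 + 194/211 = 135.92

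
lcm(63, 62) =3906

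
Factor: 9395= 5^1*1879^1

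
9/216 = 1/24 = 0.04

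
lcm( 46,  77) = 3542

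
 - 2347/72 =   -  2347/72 = - 32.60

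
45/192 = 15/64=0.23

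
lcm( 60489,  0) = 0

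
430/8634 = 215/4317 = 0.05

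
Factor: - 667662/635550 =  - 499/475 = -  5^(  -  2)*19^(-1 ) * 499^1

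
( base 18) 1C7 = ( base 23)10i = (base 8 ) 1043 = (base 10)547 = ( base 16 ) 223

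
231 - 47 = 184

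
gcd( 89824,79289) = 7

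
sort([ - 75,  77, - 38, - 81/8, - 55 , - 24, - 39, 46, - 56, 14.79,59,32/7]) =[ - 75, - 56, - 55, - 39,  -  38, - 24, - 81/8, 32/7, 14.79  ,  46,59, 77 ]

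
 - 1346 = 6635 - 7981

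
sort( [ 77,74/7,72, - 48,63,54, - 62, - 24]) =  [ - 62,-48, - 24, 74/7,54,63 , 72,77]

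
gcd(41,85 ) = 1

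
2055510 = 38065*54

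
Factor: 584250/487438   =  292125/243719 =3^1*5^3 * 7^( - 1)*19^1*37^(-1)*41^1*941^(-1 ) 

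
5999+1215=7214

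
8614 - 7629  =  985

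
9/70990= 9/70990=0.00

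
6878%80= 78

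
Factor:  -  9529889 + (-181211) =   -  2^2*5^2*7^1*13873^1 = - 9711100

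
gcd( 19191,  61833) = 3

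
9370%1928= 1658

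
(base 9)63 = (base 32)1p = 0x39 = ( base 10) 57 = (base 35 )1M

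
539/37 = 14+21/37 = 14.57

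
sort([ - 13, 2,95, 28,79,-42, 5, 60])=[ - 42, - 13,2, 5, 28 , 60,79,95] 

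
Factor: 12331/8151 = 59/39 = 3^( - 1) * 13^( - 1)*59^1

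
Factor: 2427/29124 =1/12 = 2^( - 2)* 3^( - 1) 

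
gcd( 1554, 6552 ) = 42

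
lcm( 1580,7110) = 14220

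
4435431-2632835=1802596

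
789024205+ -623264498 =165759707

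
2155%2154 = 1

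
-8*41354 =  - 330832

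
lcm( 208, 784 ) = 10192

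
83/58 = 1 + 25/58=1.43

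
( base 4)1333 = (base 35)3M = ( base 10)127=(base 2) 1111111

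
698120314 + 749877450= 1447997764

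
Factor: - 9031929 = -3^1*3010643^1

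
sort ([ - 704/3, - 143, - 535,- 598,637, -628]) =[ - 628, - 598, - 535, - 704/3, - 143,637 ] 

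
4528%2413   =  2115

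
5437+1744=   7181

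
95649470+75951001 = 171600471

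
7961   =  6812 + 1149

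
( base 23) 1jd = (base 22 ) 20B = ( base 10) 979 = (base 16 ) 3D3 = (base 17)36a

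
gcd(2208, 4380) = 12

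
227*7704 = 1748808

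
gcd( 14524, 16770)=2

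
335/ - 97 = -335/97=- 3.45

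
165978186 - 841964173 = -675985987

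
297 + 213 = 510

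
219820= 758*290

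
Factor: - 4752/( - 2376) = 2   =  2^1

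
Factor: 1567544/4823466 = 2^2*3^( - 1)*11^1*47^1 * 379^1 *803911^( - 1) = 783772/2411733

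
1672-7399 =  - 5727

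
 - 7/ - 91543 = 7/91543 = 0.00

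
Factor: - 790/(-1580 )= 1/2 = 2^(-1)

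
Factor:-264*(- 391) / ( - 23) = -2^3*3^1*11^1 * 17^1 = -4488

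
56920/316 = 180+10/79=   180.13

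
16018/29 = 16018/29 = 552.34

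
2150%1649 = 501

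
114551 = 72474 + 42077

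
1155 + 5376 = 6531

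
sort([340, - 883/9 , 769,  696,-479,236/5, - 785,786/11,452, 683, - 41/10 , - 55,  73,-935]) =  [ - 935, - 785,-479, - 883/9, - 55, - 41/10,236/5,786/11, 73,340, 452, 683, 696, 769 ]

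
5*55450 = 277250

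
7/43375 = 7/43375 = 0.00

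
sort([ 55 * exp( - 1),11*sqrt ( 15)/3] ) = [11*sqrt(15) /3,55*exp( - 1)]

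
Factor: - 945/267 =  - 3^2*5^1 *7^1 * 89^( -1) = - 315/89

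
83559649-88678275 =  - 5118626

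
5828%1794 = 446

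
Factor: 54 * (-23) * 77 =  - 2^1* 3^3*7^1*11^1*23^1 = - 95634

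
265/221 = 265/221 = 1.20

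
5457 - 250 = 5207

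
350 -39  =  311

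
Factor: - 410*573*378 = -88803540 = - 2^2*3^4*  5^1 *7^1*41^1*191^1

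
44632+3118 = 47750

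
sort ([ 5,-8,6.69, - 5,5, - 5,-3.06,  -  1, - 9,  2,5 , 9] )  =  [ - 9, - 8,  -  5, - 5,  -  3.06, - 1  ,  2,  5,5,5,6.69, 9]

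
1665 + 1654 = 3319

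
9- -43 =52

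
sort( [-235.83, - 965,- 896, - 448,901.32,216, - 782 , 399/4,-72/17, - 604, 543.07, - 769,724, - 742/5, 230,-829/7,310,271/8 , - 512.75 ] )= [ - 965,-896,-782,  -  769, - 604, - 512.75,  -  448,-235.83, - 742/5,-829/7, - 72/17 , 271/8, 399/4, 216 , 230, 310, 543.07,  724,901.32 ] 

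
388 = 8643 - 8255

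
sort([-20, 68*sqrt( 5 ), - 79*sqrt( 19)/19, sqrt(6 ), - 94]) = [ - 94, - 20, - 79 * sqrt( 19 ) /19, sqrt ( 6 ), 68*sqrt( 5)]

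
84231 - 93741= - 9510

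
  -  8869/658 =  - 14 +49/94  =  - 13.48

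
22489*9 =202401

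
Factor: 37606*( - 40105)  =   - 1508188630 = - 2^1*5^1*13^1*617^1*18803^1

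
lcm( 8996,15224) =197912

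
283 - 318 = -35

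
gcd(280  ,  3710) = 70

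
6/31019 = 6/31019 = 0.00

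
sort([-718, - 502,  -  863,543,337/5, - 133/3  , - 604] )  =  [ - 863, - 718 ,- 604, - 502, - 133/3,337/5, 543 ]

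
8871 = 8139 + 732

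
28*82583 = 2312324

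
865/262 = 3 + 79/262 = 3.30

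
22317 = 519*43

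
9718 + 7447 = 17165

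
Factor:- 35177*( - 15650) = 550520050 =2^1*5^2*29^1*313^1*1213^1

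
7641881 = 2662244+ 4979637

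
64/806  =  32/403 = 0.08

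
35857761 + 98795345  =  134653106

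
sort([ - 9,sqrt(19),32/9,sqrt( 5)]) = [ - 9,sqrt(5), 32/9,sqrt( 19) ] 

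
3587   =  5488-1901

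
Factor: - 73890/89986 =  - 3^2 *5^1*13^( - 1)*821^1 *3461^( - 1) = -  36945/44993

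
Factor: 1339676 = 2^2*13^1*25763^1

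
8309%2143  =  1880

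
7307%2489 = 2329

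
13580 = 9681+3899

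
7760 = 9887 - 2127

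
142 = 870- 728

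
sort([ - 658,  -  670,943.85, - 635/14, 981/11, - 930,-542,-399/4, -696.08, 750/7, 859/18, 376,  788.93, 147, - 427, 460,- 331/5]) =[ - 930,-696.08,-670,  -  658, - 542,-427,-399/4,-331/5, - 635/14, 859/18, 981/11, 750/7 , 147 , 376, 460, 788.93, 943.85]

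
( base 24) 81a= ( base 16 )1222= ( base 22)9D0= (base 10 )4642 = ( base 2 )1001000100010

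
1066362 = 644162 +422200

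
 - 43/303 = -43/303 = -  0.14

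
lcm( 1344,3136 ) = 9408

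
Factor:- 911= - 911^1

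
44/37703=44/37703 = 0.00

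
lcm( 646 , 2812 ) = 47804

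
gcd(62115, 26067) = 3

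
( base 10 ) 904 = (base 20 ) 254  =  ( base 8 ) 1610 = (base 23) 1G7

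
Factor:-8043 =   -  3^1*7^1*383^1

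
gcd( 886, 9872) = 2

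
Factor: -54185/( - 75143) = 5^1*163^( - 1)*461^( - 1)*10837^1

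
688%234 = 220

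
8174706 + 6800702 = 14975408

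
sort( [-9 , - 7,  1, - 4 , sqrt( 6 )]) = [ - 9 , - 7, - 4, 1,sqrt( 6 )]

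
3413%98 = 81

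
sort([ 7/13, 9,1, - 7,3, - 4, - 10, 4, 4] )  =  [  -  10, - 7 , - 4, 7/13, 1,3, 4, 4,9]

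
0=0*99457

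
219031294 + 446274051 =665305345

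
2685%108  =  93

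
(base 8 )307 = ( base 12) 147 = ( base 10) 199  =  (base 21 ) 9A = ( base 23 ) 8f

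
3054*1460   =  4458840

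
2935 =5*587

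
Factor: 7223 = 31^1 * 233^1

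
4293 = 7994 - 3701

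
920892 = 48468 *19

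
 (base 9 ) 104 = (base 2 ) 1010101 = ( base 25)3A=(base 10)85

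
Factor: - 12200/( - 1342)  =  100/11 = 2^2*5^2 * 11^( - 1 )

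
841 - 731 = 110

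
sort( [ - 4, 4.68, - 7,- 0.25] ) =[-7,-4,  -  0.25, 4.68]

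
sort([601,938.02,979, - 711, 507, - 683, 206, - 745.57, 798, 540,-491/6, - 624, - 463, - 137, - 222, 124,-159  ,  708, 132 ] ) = [-745.57, - 711, - 683, - 624, - 463,  -  222,-159, - 137,-491/6, 124,132, 206, 507, 540, 601 , 708  ,  798,938.02, 979]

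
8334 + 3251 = 11585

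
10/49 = 10/49 = 0.20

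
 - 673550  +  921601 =248051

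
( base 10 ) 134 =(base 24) 5e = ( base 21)68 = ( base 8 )206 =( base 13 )a4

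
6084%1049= 839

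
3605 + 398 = 4003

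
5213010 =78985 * 66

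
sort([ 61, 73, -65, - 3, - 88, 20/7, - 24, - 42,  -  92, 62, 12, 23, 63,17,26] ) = [ - 92, - 88,-65 , -42,-24,-3, 20/7  ,  12, 17, 23,26,61, 62, 63, 73]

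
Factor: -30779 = - 7^1 *4397^1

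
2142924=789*2716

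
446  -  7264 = - 6818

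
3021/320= 9 + 141/320=9.44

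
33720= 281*120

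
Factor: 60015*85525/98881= 5132782875/98881 = 3^1 * 5^3*11^1*61^(  -  1 )*311^1*1621^ ( - 1) * 4001^1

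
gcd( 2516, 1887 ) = 629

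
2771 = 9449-6678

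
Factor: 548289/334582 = 567/346= 2^( - 1) *3^4 *7^1 *173^( - 1 )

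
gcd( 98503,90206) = 1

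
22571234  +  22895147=45466381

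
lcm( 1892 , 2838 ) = 5676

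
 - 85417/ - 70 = 85417/70=1220.24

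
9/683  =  9/683 = 0.01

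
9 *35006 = 315054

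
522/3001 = 522/3001=0.17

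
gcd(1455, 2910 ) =1455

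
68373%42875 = 25498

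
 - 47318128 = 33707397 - 81025525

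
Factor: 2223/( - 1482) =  - 3/2 = -2^ ( - 1 )*3^1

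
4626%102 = 36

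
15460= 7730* 2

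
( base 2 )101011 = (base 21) 21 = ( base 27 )1G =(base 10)43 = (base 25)1i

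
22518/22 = 11259/11 = 1023.55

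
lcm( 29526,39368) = 118104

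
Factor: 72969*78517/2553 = 1909768991/851 = 13^1*23^( - 1 )*37^( - 1 )*1871^1*78517^1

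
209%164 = 45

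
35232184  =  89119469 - 53887285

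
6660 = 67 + 6593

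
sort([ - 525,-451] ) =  [- 525, - 451 ]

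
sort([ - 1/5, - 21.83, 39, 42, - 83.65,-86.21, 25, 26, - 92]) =[-92, - 86.21, - 83.65, - 21.83, - 1/5,25, 26, 39, 42]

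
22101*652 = 14409852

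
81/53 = 1 + 28/53 = 1.53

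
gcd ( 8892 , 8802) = 18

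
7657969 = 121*63289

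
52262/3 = 52262/3 = 17420.67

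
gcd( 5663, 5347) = 1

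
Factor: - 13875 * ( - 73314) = 2^1 * 3^3 * 5^3*37^1*4073^1 = 1017231750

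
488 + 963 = 1451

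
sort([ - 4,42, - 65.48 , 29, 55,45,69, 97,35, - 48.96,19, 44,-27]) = [ - 65.48,- 48.96,  -  27,  -  4,19,29,35 , 42,44,45,55,69, 97 ]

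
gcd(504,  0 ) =504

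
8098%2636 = 190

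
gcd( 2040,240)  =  120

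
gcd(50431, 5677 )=1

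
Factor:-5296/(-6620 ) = 2^2*5^( - 1 ) =4/5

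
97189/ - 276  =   - 353 + 239/276 = - 352.13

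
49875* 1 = 49875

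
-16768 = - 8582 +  - 8186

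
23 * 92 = 2116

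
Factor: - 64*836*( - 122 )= 6527488=2^9 * 11^1*19^1*61^1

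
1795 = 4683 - 2888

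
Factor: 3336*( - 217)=  -  2^3*3^1*7^1*31^1* 139^1 = -  723912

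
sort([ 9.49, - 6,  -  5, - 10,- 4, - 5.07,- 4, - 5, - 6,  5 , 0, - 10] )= [ - 10, - 10,  -  6, - 6, - 5.07, - 5, - 5, - 4, - 4,0,5,  9.49]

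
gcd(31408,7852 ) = 7852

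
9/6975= 1/775 = 0.00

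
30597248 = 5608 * 5456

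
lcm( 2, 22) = 22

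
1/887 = 1/887 = 0.00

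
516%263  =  253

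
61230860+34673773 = 95904633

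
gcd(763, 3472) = 7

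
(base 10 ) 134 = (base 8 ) 206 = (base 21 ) 68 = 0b10000110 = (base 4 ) 2012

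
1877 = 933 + 944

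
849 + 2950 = 3799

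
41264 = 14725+26539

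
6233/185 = 33  +  128/185  =  33.69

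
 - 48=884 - 932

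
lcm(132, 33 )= 132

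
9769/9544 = 1 + 225/9544 = 1.02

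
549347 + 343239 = 892586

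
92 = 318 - 226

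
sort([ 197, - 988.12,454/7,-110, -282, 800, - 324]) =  [ - 988.12,-324, - 282, - 110, 454/7,197,800]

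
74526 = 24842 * 3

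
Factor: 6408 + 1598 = 2^1*4003^1 = 8006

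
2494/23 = 2494/23 = 108.43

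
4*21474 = 85896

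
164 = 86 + 78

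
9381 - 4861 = 4520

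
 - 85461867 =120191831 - 205653698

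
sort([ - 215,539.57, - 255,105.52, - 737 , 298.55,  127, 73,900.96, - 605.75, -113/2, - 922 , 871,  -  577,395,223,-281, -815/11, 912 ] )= [ - 922,-737, - 605.75, - 577, - 281,  -  255 , - 215,-815/11, - 113/2,73,105.52 , 127, 223,298.55 , 395,539.57,871,900.96, 912] 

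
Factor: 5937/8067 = 1979/2689= 1979^1*2689^( - 1)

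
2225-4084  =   - 1859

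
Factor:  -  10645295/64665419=- 5^1*7^(  -  1) * 13^(-1)*43^1*67^1*739^1*710609^( - 1)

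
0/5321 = 0 = 0.00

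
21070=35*602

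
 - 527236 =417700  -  944936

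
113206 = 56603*2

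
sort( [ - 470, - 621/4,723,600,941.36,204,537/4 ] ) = [ - 470,-621/4,537/4,  204,  600, 723 , 941.36]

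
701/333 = 701/333= 2.11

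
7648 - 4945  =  2703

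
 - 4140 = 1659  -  5799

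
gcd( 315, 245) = 35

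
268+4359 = 4627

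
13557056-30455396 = -16898340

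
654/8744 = 327/4372 = 0.07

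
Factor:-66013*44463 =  - 3^1*251^1 * 263^1 * 14821^1 = -  2935136019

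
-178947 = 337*( -531 ) 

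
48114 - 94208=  -46094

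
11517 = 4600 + 6917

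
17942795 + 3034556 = 20977351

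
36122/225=36122/225 =160.54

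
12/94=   6/47 = 0.13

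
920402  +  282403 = 1202805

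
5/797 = 5/797 = 0.01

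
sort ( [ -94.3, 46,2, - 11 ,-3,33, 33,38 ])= [ - 94.3, - 11, -3, 2, 33, 33, 38, 46]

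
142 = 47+95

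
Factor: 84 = 2^2*3^1 * 7^1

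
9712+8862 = 18574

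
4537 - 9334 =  - 4797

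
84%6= 0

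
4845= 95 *51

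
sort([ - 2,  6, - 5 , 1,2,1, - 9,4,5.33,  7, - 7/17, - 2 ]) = [ - 9, - 5, - 2, - 2,- 7/17,1 , 1, 2 , 4 , 5.33,6,  7] 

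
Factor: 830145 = 3^1* 5^1*55343^1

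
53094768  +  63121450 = 116216218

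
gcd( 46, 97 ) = 1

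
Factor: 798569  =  798569^1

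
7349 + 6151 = 13500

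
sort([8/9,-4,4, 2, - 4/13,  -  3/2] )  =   [-4, - 3/2,-4/13 , 8/9, 2,4 ] 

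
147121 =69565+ 77556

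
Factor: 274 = 2^1*137^1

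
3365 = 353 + 3012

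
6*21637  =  129822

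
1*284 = 284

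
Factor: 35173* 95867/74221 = 7^( - 1)*17^1 * 23^( -1) * 37^1 * 461^ ( - 1)*2069^1  *2591^1 = 3371929991/74221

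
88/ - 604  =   - 22/151 = -0.15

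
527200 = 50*10544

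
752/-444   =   - 188/111 =- 1.69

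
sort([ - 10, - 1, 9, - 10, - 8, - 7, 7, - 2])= [ - 10, - 10, - 8, - 7, - 2, - 1, 7, 9] 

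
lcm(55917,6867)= 391419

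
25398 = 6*4233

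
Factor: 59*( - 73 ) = -59^1*73^1 = - 4307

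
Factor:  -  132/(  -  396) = 1/3= 3^( - 1 ) 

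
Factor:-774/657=-2^1*43^1*73^( - 1 ) = - 86/73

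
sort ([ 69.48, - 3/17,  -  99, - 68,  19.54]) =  [ - 99 , - 68,-3/17,  19.54,  69.48 ]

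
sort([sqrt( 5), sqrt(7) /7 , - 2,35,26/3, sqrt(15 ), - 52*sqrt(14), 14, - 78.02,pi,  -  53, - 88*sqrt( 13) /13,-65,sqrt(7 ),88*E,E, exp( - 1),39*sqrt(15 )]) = [ - 52*sqrt (14 ), - 78.02, - 65, - 53 , - 88*sqrt( 13)/13, - 2,  exp (-1 ), sqrt(7 ) /7,sqrt( 5 ),  sqrt( 7 ),E,pi,sqrt(15 ), 26/3,14, 35,39*sqrt( 15),  88  *  E]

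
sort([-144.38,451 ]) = [ - 144.38,451 ]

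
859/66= 859/66 =13.02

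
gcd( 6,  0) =6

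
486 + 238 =724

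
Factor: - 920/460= - 2^1=- 2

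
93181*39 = 3634059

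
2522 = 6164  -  3642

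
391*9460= 3698860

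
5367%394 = 245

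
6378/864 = 7 + 55/144=7.38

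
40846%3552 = 1774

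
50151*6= 300906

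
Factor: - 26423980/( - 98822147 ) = 2^2 * 5^1  *  11^2*61^1*179^1*98822147^( - 1) 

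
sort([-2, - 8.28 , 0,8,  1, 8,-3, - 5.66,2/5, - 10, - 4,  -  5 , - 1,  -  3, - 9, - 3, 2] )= [ - 10,-9, - 8.28, - 5.66, - 5, - 4 , - 3, - 3,-3,-2, - 1,0 , 2/5,1, 2,8, 8] 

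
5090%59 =16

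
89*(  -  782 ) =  - 69598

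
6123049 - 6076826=46223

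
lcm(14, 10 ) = 70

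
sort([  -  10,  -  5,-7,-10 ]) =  [-10, -10 , - 7 ,-5 ]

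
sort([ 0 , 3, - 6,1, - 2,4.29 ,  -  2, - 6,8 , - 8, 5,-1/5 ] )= [ - 8,-6, -6, - 2, - 2 , - 1/5,  0, 1, 3,4.29, 5,8]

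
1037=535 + 502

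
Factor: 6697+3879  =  2^4*661^1 =10576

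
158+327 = 485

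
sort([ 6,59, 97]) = [6,59, 97]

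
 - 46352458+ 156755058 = 110402600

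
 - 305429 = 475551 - 780980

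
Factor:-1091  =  - 1091^1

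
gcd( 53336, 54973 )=1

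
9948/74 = 4974/37= 134.43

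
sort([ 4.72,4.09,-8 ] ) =[ - 8,4.09, 4.72] 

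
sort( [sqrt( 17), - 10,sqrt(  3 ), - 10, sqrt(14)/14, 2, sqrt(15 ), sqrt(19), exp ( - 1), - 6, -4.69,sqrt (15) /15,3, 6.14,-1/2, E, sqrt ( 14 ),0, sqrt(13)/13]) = [ - 10, - 10, - 6,- 4.69, - 1/2, 0 , sqrt( 15 ) /15, sqrt( 14) /14, sqrt(13)/13, exp(-1) , sqrt(3), 2,E,3 , sqrt( 14), sqrt( 15),sqrt(17),sqrt( 19 ),  6.14]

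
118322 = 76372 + 41950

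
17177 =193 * 89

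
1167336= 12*97278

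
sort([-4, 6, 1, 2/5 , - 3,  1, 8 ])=[ - 4,  -  3,2/5, 1,1,6,8 ]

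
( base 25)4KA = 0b101111000010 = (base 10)3010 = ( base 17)a71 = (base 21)6H7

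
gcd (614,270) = 2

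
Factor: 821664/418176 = 2^(-2) * 3^1*11^(-2) * 317^1 = 951/484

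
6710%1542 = 542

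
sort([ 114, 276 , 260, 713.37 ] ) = [ 114,  260, 276, 713.37]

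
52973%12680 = 2253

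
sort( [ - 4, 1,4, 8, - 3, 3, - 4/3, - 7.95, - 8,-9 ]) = [ - 9,-8, - 7.95 , -4 , - 3, -4/3, 1, 3,4,  8]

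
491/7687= 491/7687= 0.06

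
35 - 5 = 30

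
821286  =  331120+490166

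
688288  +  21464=709752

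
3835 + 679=4514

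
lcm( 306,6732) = 6732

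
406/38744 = 7/668 =0.01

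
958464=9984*96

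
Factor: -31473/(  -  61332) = 39/76= 2^( - 2) * 3^1*13^1 * 19^( - 1)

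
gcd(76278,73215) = 3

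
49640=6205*8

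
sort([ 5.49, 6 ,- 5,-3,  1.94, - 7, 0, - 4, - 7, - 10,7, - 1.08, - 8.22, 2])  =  [ - 10, - 8.22, - 7, - 7, - 5, - 4, - 3, - 1.08, 0, 1.94, 2,5.49,6,  7]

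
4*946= 3784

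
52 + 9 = 61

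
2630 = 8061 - 5431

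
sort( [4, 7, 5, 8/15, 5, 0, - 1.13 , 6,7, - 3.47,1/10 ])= [ - 3.47, - 1.13,0, 1/10, 8/15,4,5,  5,6, 7 , 7]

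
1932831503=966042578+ 966788925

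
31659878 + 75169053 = 106828931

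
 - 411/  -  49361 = 411/49361  =  0.01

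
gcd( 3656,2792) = 8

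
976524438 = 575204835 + 401319603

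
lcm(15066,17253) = 1069686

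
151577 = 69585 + 81992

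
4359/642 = 6 + 169/214 = 6.79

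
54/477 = 6/53= 0.11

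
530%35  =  5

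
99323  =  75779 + 23544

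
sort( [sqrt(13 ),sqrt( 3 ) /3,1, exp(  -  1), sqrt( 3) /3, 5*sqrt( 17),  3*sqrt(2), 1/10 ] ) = [1/10,exp( - 1 ),sqrt( 3) /3,sqrt (3)/3,1, sqrt( 13),3*sqrt( 2), 5*sqrt( 17) ] 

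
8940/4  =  2235 = 2235.00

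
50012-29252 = 20760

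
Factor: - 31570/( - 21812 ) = 55/38=2^( - 1 ) * 5^1*11^1*19^(  -  1) 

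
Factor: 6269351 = 11^1*41^1 * 13901^1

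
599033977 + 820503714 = 1419537691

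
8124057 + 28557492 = 36681549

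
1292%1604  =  1292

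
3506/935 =3506/935 = 3.75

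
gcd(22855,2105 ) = 5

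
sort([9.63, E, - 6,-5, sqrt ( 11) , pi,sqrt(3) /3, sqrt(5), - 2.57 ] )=[-6,-5, - 2.57, sqrt(3 ) /3, sqrt(5 ), E, pi, sqrt( 11 ),9.63] 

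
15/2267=15/2267=   0.01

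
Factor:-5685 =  - 3^1 * 5^1 * 379^1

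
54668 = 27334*2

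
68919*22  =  1516218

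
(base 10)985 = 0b1111011001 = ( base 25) 1EA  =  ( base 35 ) s5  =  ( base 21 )24J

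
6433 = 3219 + 3214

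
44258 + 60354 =104612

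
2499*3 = 7497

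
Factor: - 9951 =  - 3^1*31^1*107^1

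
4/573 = 4/573 = 0.01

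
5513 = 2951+2562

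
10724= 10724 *1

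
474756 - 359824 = 114932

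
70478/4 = 17619+1/2= 17619.50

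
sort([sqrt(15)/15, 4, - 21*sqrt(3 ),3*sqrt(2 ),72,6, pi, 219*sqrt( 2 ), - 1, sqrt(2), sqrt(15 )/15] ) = [ -21 * sqrt( 3 ),  -  1, sqrt(15)/15, sqrt(15)/15,  sqrt(2), pi,4,  3*sqrt( 2), 6, 72, 219 * sqrt( 2) ] 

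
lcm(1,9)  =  9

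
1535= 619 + 916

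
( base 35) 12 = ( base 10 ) 37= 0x25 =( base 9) 41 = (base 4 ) 211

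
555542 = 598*929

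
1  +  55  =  56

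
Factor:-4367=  - 11^1*397^1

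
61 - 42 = 19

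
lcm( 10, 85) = 170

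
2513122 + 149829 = 2662951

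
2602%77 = 61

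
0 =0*39231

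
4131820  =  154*26830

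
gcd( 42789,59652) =3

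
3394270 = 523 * 6490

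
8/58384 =1/7298 = 0.00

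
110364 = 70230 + 40134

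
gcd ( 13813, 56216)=1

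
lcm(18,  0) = 0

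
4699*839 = 3942461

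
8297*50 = 414850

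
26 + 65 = 91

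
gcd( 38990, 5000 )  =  10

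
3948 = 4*987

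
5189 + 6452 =11641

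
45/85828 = 45/85828  =  0.00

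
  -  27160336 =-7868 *3452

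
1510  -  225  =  1285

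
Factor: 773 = 773^1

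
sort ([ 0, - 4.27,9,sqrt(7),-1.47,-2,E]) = [-4.27, -2,-1.47 , 0,sqrt( 7 ), E,9 ]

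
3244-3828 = - 584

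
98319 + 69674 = 167993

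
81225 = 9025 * 9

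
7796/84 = 92 + 17/21 = 92.81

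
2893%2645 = 248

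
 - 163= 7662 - 7825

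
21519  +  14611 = 36130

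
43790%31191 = 12599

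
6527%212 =167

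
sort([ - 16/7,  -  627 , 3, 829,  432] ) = [-627,-16/7, 3 , 432, 829]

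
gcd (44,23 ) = 1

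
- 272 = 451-723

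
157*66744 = 10478808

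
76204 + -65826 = 10378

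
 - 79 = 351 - 430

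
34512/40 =862 + 4/5 = 862.80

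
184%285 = 184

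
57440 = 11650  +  45790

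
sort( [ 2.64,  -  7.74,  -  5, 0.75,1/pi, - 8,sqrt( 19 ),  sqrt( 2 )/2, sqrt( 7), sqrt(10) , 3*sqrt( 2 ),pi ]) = [-8, - 7.74, - 5,  1/pi,sqrt( 2)/2 , 0.75,2.64, sqrt( 7), pi , sqrt( 10),3*sqrt( 2), sqrt( 19)]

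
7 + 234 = 241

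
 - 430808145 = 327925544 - 758733689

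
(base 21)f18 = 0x19f4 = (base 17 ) 15GE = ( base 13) 3041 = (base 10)6644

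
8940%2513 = 1401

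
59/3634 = 59/3634 = 0.02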